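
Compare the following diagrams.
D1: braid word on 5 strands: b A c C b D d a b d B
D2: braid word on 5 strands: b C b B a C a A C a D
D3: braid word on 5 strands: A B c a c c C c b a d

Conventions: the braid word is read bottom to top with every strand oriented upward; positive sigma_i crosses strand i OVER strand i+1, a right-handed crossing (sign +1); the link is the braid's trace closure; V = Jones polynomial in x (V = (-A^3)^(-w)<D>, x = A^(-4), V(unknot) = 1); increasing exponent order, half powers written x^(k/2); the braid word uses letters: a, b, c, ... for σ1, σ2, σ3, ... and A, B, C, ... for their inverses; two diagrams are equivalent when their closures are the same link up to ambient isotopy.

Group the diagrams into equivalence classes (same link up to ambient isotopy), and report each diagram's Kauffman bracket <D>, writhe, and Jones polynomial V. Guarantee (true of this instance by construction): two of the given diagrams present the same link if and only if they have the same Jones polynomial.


grouping into links: {D1} | {D2} | {D3}
V(D1) = -x^(-1/2) - x^(1/2)  (w +3, c 11, <D> = A^7 + A^11)
V(D2) = x^(-7/2) - x^(-5/2) + x^(-3/2) - 2x^(-1/2) - x^(3/2)  [11 crossings, <D> = A^-9 + 2A^-1 - A^3 + A^7 - A^11, w = -1]
V(D3) = -x^(1/2) - x^(3/2) - x^(5/2) + x^(9/2)  [11 crossings, <D> = -A^-3 + A^5 + A^9 + A^13, w = +5]
why: V(x) takes 3 values over 3 diagrams, fixing the grouping


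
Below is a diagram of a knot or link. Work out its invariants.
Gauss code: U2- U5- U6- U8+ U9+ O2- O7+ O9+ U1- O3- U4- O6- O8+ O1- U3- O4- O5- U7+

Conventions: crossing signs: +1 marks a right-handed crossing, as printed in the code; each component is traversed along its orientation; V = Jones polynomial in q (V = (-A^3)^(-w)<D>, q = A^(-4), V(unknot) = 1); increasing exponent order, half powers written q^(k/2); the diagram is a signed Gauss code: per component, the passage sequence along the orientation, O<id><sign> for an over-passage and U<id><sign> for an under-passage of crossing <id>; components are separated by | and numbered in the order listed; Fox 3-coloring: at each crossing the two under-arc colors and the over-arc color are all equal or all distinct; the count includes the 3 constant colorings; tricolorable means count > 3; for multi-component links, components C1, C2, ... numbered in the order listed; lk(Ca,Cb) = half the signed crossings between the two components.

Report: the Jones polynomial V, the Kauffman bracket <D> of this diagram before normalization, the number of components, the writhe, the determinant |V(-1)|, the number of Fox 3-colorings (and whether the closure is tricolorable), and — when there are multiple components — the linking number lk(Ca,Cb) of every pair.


V(q) = -q^-4 + q^-3 + q^-1
bracket: -A^-5 - A^3 + A^7, w = -3
1 component, writhe -3, over 9 crossings
det 3, colorings 9 of 3^9 — tricolorable
observation: V spans 3 powers of q: at least 3 crossings in any diagram


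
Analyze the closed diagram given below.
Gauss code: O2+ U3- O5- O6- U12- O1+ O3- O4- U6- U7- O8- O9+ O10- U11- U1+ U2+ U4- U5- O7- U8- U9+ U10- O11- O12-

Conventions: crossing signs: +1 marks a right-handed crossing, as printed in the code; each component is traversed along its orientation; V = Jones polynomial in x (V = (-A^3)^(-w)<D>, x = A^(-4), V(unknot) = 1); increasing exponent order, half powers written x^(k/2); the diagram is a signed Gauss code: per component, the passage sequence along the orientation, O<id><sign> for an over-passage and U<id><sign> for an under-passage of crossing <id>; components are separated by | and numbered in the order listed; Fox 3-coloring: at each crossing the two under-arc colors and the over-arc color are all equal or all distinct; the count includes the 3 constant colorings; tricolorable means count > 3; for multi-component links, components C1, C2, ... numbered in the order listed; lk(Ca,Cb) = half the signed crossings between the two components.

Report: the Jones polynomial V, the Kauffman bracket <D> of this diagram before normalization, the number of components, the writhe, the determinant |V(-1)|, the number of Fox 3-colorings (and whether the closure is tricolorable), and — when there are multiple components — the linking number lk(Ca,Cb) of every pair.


Jones polynomial: V(x) = x^-8 - 2x^-7 + x^-6 - 2x^-5 + 2x^-4 + x^-2
<D> = A^-10 + 2A^-2 - 2A^2 + A^6 - 2A^10 + A^14; writhe -6
components 1, writhe -6 (12 crossings)
3-colorings: 27 of 3^12, det 9 — tricolorable
note: V spans 6 powers of x: at least 6 crossings in any diagram


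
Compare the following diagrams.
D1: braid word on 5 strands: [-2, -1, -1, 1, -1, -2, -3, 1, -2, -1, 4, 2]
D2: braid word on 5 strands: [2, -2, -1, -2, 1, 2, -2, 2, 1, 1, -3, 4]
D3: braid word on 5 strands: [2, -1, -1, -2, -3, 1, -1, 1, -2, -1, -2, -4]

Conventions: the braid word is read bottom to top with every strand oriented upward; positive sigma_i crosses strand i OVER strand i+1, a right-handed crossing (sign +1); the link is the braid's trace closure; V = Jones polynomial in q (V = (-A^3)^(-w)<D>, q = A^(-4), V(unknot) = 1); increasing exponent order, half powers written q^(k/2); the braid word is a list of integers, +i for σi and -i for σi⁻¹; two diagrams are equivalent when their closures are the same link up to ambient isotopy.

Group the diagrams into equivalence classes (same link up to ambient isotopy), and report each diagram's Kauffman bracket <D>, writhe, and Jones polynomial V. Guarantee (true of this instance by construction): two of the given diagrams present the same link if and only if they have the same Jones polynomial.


equivalence classes: {D1, D3} | {D2}
D1 (bracket A^-8 - A^-4 + 2 - A^4 + A^8 - A^12; 12 crossings at w = -4): V = -q^-6 + q^-5 - q^-4 + 2q^-3 - q^-2 + q^-1
D2 (bracket A^6; 12 crossings at w = +2): V = 1
D3 (bracket A^-14 - A^-10 + 2A^-6 - A^-2 + A^2 - A^6; 12 crossings at w = -6): V = -q^-6 + q^-5 - q^-4 + 2q^-3 - q^-2 + q^-1
key observation: comparing 3 Jones polynomials yields 2 groups


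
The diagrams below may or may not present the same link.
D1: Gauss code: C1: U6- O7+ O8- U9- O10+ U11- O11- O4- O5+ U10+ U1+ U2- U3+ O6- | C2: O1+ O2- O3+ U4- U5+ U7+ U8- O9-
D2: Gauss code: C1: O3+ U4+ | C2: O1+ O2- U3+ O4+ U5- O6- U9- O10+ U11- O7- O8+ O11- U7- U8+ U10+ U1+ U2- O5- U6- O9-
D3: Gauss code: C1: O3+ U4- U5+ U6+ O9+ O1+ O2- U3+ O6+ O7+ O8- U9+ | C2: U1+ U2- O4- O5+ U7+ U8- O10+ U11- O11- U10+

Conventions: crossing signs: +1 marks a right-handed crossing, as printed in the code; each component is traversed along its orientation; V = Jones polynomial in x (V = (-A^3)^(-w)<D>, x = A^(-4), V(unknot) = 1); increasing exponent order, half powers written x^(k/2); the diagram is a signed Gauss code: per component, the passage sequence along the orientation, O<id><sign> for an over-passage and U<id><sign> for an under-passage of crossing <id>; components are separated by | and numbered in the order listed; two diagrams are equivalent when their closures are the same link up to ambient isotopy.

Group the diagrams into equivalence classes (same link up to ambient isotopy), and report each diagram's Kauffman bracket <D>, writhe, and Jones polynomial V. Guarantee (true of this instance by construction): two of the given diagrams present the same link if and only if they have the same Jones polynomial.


classes: {D1} | {D2} | {D3}
V(D1) = -x^(-1/2) - x^(1/2)  [11 crossings, <D> = A^-5 + A^-1, w = -1]
V(D2) = x^(-7/2) - x^(-5/2) + x^(-3/2) - 2x^(-1/2) - x^(3/2)  [11 crossings, <D> = A^-9 + 2A^-1 - A^3 + A^7 - A^11, w = -1]
V(D3) = -x^(1/2) - x^(3/2) - x^(5/2) + x^(9/2)  [11 crossings, <D> = -A^-9 + A^-1 + A^3 + A^7, w = +3]
note: V(x) takes 3 values over 3 diagrams, fixing the grouping


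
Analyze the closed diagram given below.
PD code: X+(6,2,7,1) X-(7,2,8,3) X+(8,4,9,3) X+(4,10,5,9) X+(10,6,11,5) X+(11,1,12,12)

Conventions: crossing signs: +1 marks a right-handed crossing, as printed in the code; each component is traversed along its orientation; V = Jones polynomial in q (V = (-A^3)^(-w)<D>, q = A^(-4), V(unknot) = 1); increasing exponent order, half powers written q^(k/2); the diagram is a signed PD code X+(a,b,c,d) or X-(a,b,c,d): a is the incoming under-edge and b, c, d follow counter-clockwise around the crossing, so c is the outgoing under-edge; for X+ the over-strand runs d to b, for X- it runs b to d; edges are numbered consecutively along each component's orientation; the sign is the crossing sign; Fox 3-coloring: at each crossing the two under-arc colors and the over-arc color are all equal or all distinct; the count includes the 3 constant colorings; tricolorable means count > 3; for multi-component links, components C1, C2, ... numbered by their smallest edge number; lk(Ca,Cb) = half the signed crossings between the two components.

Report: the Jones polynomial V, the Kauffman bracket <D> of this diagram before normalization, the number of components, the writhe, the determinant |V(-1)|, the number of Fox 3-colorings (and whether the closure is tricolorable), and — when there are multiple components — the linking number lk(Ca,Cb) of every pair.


Jones polynomial: V(q) = q + q^3 - q^4
<D> = -A^-4 + 1 + A^8; writhe +4
components 1, writhe +4 (6 crossings)
3-colorings: 9 of 3^6, det 3 — tricolorable
note: w = +4 (over 6 crossings) is diagram-only; (-A^3)^(-4) removes it from V


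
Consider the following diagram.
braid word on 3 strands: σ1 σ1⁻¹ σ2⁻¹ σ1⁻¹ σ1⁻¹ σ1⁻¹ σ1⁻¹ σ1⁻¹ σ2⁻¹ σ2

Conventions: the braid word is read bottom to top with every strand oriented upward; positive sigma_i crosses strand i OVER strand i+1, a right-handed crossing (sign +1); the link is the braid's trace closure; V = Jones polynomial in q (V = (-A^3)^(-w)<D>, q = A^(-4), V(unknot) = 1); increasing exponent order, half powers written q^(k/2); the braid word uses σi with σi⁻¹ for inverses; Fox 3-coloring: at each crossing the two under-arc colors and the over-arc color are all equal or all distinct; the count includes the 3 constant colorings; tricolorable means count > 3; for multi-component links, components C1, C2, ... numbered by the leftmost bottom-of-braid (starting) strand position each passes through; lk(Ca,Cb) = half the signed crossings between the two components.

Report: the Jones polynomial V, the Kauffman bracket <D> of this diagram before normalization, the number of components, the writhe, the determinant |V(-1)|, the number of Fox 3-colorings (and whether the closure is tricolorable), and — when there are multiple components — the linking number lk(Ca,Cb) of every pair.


V = -q^-7 + q^-6 - q^-5 + q^-4 + q^-2
<D> = A^-10 + A^-2 - A^2 + A^6 - A^10 (w = -6)
1 component over 10 crossings, w = -6
3 Fox colorings among 3^10, |V(-1)| = 5: not tricolorable
why: det 5 = |V(-1)|; not divisible by 3, so not tricolorable


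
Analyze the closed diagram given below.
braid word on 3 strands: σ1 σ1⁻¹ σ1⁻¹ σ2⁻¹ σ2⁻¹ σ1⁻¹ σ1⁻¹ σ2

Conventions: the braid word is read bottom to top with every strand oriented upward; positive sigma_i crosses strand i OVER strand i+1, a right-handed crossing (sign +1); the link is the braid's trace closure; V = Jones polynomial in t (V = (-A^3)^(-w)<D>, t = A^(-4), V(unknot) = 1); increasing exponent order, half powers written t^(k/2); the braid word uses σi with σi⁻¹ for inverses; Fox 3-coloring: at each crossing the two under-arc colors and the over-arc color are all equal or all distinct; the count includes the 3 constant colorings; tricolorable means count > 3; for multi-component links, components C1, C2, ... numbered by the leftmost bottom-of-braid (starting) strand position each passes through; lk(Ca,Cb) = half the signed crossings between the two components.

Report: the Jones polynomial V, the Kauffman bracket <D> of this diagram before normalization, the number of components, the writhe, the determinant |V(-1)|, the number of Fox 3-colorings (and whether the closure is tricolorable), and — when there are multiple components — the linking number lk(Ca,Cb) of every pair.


V = -t^-6 + t^-5 - t^-4 + 2t^-3 - t^-2 + t^-1
<D> = A^-8 - A^-4 + 2 - A^4 + A^8 - A^12 (w = -4)
1 component over 8 crossings, w = -4
3 Fox colorings among 3^8, |V(-1)| = 7: not tricolorable
why: w = -4 (over 8 crossings) is diagram-only; (-A^3)^(4) removes it from V


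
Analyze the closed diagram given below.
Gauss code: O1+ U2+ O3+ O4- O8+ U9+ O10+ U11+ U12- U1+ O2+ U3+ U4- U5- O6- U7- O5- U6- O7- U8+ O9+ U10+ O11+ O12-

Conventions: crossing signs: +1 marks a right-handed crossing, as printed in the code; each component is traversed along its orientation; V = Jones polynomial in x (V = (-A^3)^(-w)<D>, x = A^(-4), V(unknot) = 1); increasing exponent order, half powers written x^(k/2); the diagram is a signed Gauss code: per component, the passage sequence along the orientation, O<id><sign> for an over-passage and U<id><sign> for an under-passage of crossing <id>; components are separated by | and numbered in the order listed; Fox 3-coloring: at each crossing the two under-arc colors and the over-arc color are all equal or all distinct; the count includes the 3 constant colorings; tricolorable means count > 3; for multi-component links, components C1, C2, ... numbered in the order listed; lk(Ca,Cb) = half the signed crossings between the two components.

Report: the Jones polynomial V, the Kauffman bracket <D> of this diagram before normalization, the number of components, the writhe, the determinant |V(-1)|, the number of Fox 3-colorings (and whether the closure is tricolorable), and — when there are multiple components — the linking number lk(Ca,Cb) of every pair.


Jones polynomial: V(x) = -x^-2 + x^-1 - 1 + 3x - 2x^2 + 3x^3 - 2x^4 + x^5 - x^6
<D> = -A^-18 + A^-14 - 2A^-10 + 3A^-6 - 2A^-2 + 3A^2 - A^6 + A^10 - A^14; writhe +2
components 1, writhe +2 (12 crossings)
3-colorings: 9 of 3^12, det 15 — tricolorable
note: V spans 8 powers of x: at least 8 crossings in any diagram


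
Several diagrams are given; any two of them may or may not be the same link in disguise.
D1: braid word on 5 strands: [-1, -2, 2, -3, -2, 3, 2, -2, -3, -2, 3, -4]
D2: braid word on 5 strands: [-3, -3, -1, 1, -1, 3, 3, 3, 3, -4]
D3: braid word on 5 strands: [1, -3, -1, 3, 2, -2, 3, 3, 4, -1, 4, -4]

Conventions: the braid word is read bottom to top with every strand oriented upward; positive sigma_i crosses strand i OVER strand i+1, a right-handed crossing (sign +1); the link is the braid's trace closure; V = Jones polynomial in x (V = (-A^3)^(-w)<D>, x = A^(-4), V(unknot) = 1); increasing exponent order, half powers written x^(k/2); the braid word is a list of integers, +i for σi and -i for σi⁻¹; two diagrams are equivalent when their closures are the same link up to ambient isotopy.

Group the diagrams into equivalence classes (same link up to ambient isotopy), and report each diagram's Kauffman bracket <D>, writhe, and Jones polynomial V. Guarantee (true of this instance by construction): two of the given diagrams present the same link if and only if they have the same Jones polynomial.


classes: {D1} | {D2, D3}
V(D1) = x^-3 + x^-2 + x^-1 + 1  [12 crossings, <D> = A^-12 + A^-8 + A^-4 + 1, w = -4]
V(D2) = 1 + x + x^2 + x^3  (w 0, c 10, <D> = A^-12 + A^-8 + A^-4 + 1)
V(D3) = 1 + x + x^2 + x^3  [12 crossings, <D> = A^-6 + A^-2 + A^2 + A^6, w = +2]
note: comparing 3 Jones polynomials yields 2 groups


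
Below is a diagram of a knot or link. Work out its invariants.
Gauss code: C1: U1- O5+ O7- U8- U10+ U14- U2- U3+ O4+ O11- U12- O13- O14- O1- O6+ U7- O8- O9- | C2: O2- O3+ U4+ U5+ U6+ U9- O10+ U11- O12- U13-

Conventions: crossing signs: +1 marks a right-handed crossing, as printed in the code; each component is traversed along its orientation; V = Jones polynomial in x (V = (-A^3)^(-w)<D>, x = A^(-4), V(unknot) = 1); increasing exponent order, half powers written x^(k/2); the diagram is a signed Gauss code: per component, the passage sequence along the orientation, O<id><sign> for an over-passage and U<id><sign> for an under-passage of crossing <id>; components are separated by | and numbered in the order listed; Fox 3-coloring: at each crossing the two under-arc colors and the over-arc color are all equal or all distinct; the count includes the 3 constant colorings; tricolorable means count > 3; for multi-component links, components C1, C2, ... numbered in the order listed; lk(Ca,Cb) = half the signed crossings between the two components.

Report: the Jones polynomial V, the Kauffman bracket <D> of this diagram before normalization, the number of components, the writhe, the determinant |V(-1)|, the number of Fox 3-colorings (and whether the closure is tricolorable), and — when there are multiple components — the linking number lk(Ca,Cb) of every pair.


Jones polynomial: V(x) = -x^(-15/2) + 3x^(-13/2) - 3x^(-11/2) + 4x^(-9/2) - 5x^(-7/2) + 3x^(-5/2) - 3x^(-3/2) + x^(-1/2) - x^(1/2)
<D> = -A^-14 + A^-10 - 3A^-6 + 3A^-2 - 5A^2 + 4A^6 - 3A^10 + 3A^14 - A^18; writhe -4
components 2, writhe -4 (14 crossings)
linking number lk(C1,C2) = 0
3-colorings: 9 of 3^14, det 24 — tricolorable
note: w = -4 shifts under R1 moves; the (-A^3)^(4) factor cancels that in V


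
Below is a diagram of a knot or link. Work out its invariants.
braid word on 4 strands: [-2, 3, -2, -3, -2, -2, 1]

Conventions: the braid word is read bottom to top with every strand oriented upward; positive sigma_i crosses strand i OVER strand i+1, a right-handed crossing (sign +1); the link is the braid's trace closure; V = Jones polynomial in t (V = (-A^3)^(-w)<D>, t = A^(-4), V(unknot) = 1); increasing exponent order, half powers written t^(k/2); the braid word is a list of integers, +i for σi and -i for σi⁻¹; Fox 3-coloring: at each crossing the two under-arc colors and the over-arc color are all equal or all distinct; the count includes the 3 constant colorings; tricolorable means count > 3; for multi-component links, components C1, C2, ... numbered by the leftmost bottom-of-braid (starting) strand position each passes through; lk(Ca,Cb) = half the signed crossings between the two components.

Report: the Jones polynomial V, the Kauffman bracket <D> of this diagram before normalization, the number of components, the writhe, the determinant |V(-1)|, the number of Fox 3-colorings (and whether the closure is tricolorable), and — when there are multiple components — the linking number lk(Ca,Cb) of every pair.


Jones polynomial: V(t) = -t^-4 + t^-3 + t^-1
<D> = -A^-5 - A^3 + A^7; writhe -3
components 1, writhe -3 (7 crossings)
3-colorings: 9 of 3^7, det 3 — tricolorable
note: w = -3 (over 7 crossings) is diagram-only; (-A^3)^(3) removes it from V


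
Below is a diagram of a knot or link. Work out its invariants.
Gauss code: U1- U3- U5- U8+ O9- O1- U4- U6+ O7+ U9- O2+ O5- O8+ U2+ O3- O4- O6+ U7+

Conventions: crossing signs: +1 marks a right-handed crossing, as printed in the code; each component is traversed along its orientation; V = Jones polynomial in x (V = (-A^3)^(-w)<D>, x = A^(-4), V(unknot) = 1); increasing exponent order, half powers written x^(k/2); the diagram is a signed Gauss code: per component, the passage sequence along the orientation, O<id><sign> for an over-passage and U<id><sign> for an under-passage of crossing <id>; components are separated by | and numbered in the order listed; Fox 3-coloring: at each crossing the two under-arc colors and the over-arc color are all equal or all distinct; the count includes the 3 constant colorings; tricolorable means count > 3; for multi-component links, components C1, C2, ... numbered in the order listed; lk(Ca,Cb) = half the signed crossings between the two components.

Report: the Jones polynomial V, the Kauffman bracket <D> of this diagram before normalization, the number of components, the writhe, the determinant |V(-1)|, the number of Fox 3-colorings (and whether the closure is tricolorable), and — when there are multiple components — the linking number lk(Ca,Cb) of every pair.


V(x) = 1
bracket: -A^-3, w = -1
1 component, writhe -1, over 9 crossings
det 1, colorings 3 of 3^9 — not tricolorable
observation: |V(-1)| = 1: so not tricolorable, since 3 does not divide 1


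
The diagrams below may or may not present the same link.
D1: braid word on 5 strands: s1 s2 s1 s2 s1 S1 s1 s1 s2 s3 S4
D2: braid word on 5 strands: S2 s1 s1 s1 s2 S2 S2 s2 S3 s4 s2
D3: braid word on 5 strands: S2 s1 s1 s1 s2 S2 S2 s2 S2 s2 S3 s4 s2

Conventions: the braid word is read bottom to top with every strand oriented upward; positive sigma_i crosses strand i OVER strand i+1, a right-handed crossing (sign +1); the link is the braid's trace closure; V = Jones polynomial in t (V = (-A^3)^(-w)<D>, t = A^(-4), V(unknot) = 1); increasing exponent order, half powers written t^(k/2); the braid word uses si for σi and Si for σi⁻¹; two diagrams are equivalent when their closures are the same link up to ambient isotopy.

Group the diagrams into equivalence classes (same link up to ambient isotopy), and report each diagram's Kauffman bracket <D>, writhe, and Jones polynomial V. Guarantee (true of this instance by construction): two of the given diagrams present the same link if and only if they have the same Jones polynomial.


equivalence classes: {D1} | {D2, D3}
D1 (bracket -A^-9 + A^-5 + A^3 + A^11; 11 crossings at w = +7): V = -t^(5/2) - t^(9/2) - t^(13/2) + t^(15/2)
V(D2) = -t^(1/2) - t^(3/2) - t^(5/2) + t^(9/2)  (w +3, c 11, <D> = -A^-9 + A^-1 + A^3 + A^7)
V(D3) = -t^(1/2) - t^(3/2) - t^(5/2) + t^(9/2)  (w +3, c 13, <D> = -A^-9 + A^-1 + A^3 + A^7)
observation: 2 values of V(t) split the 3 diagrams


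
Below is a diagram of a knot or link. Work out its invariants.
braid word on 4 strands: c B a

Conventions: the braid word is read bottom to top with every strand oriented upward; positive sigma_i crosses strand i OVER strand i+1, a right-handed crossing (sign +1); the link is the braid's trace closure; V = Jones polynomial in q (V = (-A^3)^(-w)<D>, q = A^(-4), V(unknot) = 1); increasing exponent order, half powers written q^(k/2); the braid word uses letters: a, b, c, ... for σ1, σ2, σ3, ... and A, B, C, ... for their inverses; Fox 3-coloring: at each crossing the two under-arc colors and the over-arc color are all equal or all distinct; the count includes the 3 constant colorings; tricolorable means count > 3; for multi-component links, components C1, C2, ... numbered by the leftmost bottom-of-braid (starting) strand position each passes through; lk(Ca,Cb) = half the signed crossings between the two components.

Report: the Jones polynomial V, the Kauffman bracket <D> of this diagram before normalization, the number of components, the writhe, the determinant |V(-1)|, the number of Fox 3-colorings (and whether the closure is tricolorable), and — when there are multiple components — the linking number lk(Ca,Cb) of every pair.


V = 1
<D> = -A^3 (w = +1)
1 component over 3 crossings, w = +1
3 Fox colorings among 3^3, |V(-1)| = 1: not tricolorable
why: w = +1 (over 3 crossings) is diagram-only; (-A^3)^(-1) removes it from V


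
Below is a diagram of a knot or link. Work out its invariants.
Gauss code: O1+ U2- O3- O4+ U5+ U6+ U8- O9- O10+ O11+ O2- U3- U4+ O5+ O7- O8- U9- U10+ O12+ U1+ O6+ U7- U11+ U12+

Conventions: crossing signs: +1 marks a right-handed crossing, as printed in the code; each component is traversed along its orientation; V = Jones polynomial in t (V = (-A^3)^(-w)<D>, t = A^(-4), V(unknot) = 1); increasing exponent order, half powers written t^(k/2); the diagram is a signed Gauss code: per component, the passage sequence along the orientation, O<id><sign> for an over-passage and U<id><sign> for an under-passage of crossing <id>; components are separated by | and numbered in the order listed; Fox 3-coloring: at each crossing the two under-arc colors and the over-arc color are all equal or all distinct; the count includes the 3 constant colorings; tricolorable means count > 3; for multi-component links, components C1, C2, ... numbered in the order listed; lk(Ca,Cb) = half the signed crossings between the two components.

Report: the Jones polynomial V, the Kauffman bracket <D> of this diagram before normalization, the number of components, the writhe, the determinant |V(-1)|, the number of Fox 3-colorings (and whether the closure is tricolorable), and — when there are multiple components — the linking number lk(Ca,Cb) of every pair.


V = t + t^3 - t^4
<D> = -A^-10 + A^-6 + A^2 (w = +2)
1 component over 12 crossings, w = +2
9 Fox colorings among 3^12, |V(-1)| = 3: tricolorable
why: w = +2 (over 12 crossings) is diagram-only; (-A^3)^(-2) removes it from V


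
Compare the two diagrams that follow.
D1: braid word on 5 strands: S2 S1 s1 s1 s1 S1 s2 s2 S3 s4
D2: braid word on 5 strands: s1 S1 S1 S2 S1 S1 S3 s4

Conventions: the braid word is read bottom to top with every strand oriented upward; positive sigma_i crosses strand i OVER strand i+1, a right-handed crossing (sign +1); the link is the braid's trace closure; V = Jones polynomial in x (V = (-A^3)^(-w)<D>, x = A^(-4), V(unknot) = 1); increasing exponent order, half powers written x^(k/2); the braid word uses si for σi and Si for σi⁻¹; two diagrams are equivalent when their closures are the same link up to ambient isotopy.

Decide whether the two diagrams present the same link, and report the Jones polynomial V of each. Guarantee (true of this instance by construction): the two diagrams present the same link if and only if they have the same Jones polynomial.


equivalent: no
V(D1) = 1  (w +2, c 10, <D> = A^6)
V(D2) = -x^-4 + x^-3 + x^-1  (w -4, c 8, <D> = A^-8 + 1 - A^4)
why: 2 values of V(x) split the 2 diagrams


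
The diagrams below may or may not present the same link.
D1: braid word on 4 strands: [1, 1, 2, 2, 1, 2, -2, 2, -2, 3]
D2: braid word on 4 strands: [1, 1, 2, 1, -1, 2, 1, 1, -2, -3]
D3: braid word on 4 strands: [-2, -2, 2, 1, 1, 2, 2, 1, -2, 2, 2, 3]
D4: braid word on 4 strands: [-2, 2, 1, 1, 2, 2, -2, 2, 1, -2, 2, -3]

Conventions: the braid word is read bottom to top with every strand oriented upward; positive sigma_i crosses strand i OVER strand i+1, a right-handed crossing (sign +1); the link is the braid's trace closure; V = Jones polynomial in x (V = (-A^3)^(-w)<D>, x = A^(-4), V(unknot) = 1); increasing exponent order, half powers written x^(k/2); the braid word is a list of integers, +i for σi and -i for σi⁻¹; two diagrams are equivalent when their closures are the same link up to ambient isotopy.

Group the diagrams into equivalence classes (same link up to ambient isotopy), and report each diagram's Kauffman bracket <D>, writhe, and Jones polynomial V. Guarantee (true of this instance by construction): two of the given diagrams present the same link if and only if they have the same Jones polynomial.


equivalence classes: {D1, D3, D4} | {D2}
D1 (bracket A^-8 - A^-4 + 1 - 2A^4 - A^12; 10 crossings at w = +6): V = -x^(3/2) - 2x^(7/2) + x^(9/2) - x^(11/2) + x^(13/2)
V(D2) = -x^(3/2) + x^(5/2) - 3x^(7/2) + 2x^(9/2) - 2x^(11/2) + 2x^(13/2) - x^(15/2)  [10 crossings, <D> = -A^-18 + 2A^-14 - 2A^-10 + 2A^-6 - 3A^-2 + A^2 - A^6, w = +4]
V(D3) = -x^(3/2) - 2x^(7/2) + x^(9/2) - x^(11/2) + x^(13/2)  [12 crossings, <D> = A^-8 - A^-4 + 1 - 2A^4 - A^12, w = +6]
D4 (bracket A^-14 - A^-10 + A^-6 - 2A^-2 - A^6; 12 crossings at w = +4): V = -x^(3/2) - 2x^(7/2) + x^(9/2) - x^(11/2) + x^(13/2)
observation: 2 values of V(x) split the 4 diagrams


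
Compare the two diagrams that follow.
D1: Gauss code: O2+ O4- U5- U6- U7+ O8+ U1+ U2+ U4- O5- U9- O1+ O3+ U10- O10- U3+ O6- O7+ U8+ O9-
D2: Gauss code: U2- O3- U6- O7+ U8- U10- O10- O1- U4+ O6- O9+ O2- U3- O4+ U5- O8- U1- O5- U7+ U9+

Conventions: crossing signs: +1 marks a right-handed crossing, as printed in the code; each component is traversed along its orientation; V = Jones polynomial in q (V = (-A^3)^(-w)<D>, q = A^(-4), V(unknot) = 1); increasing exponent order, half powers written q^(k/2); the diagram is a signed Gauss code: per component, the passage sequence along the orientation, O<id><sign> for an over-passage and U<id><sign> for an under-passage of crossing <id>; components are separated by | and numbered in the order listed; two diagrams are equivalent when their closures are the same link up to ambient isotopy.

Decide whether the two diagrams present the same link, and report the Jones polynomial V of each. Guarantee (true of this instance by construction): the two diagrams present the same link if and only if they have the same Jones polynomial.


equivalent: no
D1 (bracket A^-8 - A^-4 + 1 - A^4 + A^8; 10 crossings at w = 0): V = q^-2 - q^-1 + 1 - q + q^2
V(D2) = -q^-6 + 2q^-5 - 3q^-4 + 4q^-3 - 3q^-2 + 3q^-1 - 2 + q  (w -4, c 10, <D> = A^-16 - 2A^-12 + 3A^-8 - 3A^-4 + 4 - 3A^4 + 2A^8 - A^12)
key observation: comparing 2 Jones polynomials yields 2 groups


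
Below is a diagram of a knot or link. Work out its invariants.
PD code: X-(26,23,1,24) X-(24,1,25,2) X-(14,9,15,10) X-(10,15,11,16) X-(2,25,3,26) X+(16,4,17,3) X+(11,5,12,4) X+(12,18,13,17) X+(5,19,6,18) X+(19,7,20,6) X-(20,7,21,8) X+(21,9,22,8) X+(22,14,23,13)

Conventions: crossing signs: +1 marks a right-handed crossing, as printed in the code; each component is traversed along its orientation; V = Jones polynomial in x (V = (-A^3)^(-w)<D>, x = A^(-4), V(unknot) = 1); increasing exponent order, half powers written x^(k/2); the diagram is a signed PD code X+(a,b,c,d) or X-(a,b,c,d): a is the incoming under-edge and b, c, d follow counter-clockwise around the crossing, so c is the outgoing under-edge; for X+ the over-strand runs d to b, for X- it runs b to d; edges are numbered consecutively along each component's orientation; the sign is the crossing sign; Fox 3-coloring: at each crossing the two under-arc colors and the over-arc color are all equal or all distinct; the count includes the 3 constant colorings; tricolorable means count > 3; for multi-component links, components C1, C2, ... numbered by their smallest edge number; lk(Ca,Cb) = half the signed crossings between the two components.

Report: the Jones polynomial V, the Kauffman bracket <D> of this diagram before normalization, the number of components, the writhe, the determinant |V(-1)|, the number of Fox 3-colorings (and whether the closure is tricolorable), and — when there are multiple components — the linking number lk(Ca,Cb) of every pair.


Jones polynomial: V(x) = -x^-3 + 2x^-2 - 3x^-1 + 4 - 3x + 4x^2 - 2x^3 + x^4 - x^5
<D> = A^-17 - A^-13 + 2A^-9 - 4A^-5 + 3A^-1 - 4A^3 + 3A^7 - 2A^11 + A^15; writhe +1
components 1, writhe +1 (13 crossings)
3-colorings: 9 of 3^13, det 21 — tricolorable
note: w = +1 shifts under R1 moves; the (-A^3)^(-1) factor cancels that in V


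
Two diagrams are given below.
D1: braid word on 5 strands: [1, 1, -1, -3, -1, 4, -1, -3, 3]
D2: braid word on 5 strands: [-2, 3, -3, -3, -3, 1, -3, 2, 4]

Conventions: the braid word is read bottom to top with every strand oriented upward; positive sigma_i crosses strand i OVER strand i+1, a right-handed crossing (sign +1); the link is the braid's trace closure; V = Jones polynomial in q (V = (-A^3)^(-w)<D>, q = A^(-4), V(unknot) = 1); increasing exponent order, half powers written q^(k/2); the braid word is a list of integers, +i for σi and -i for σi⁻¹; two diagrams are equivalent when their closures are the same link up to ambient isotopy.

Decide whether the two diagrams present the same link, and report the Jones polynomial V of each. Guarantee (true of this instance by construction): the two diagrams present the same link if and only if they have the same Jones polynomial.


same link: no
V(D1) = -q^(-1/2) - q^(1/2)  [9 crossings, <D> = A^-5 + A^-1, w = -1]
V(D2) = q^(-9/2) - q^(-5/2) - q^(-3/2) - q^(-1/2)  [9 crossings, <D> = A^-1 + A^3 + A^7 - A^15, w = -1]
insight: 2 classes among 2 diagrams; unequal V(q) rules out equality


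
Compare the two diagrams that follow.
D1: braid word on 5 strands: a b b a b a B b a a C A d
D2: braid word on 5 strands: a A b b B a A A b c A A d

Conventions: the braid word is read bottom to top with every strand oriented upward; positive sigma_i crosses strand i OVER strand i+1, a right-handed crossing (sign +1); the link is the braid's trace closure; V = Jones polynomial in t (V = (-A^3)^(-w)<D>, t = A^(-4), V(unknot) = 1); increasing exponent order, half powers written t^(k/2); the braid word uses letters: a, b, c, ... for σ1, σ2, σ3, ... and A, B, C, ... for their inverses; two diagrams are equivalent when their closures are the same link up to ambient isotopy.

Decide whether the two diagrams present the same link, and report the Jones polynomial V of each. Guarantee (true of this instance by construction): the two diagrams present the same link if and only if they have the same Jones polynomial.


equivalent: no
D1 (bracket A^-13 - A^-9 + A^-5 - A^-1 + A^3 + A^11; 13 crossings at w = +7): V = -t^(5/2) - t^(9/2) + t^(11/2) - t^(13/2) + t^(15/2) - t^(17/2)
V(D2) = t^(-7/2) - 2t^(-5/2) + t^(-3/2) - 2t^(-1/2) + t^(1/2) - t^(3/2)  [13 crossings, <D> = A^-3 - A + 2A^5 - A^9 + 2A^13 - A^17, w = +1]
observation: 2 classes among 2 diagrams; unequal V(t) rules out equality


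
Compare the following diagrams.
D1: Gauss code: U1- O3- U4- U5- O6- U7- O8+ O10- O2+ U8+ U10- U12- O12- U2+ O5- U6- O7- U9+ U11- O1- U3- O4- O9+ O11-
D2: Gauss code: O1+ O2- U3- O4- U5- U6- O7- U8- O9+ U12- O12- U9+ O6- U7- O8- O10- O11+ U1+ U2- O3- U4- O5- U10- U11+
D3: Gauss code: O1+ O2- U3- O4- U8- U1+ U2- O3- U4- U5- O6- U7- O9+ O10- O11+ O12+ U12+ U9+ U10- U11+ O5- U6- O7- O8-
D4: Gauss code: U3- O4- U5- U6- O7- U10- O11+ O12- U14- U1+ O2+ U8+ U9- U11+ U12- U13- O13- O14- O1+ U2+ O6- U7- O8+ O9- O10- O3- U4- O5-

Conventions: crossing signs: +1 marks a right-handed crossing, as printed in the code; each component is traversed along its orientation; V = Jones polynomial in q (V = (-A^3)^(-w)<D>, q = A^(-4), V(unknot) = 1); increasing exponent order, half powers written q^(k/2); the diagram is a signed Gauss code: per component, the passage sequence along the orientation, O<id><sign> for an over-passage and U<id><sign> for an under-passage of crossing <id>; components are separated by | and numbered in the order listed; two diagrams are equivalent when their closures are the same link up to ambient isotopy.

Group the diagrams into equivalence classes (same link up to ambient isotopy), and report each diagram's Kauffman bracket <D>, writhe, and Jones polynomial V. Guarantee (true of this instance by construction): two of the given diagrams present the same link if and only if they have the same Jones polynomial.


equivalence classes: {D1, D2, D3, D4}
D1 (bracket A^-10 + 2A^-2 - 2A^2 + A^6 - 2A^10 + A^14; 12 crossings at w = -6): V = q^-8 - 2q^-7 + q^-6 - 2q^-5 + 2q^-4 + q^-2
V(D2) = q^-8 - 2q^-7 + q^-6 - 2q^-5 + 2q^-4 + q^-2  (w -6, c 12, <D> = A^-10 + 2A^-2 - 2A^2 + A^6 - 2A^10 + A^14)
V(D3) = q^-8 - 2q^-7 + q^-6 - 2q^-5 + 2q^-4 + q^-2  (w -4, c 12, <D> = A^-4 + 2A^4 - 2A^8 + A^12 - 2A^16 + A^20)
V(D4) = q^-8 - 2q^-7 + q^-6 - 2q^-5 + 2q^-4 + q^-2  (w -6, c 14, <D> = A^-10 + 2A^-2 - 2A^2 + A^6 - 2A^10 + A^14)
key observation: all 4 diagrams share one V(q), hence one class


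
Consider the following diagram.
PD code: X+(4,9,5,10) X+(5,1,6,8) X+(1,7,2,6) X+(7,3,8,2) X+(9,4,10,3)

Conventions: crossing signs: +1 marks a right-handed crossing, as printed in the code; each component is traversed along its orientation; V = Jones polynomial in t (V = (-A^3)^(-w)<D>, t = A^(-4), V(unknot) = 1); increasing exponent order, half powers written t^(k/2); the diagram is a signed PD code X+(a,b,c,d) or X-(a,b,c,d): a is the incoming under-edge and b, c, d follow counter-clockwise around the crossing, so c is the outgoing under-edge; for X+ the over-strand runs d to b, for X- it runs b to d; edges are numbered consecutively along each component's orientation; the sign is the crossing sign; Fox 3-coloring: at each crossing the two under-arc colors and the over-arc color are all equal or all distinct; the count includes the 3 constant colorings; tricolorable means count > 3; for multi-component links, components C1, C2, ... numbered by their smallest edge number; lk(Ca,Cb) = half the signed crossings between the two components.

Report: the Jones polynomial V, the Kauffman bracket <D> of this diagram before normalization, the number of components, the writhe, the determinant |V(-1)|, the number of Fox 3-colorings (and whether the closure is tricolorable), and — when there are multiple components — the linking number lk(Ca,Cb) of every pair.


V = -t^(3/2) - 2t^(7/2) + t^(9/2) - t^(11/2) + t^(13/2)
<D> = -A^-11 + A^-7 - A^-3 + 2A + A^9 (w = +5)
2 components over 5 crossings, w = +5
lk(C1,C2): +1
9 Fox colorings among 3^5, |V(-1)| = 6: tricolorable
why: the 1 component pair carries total linking +1


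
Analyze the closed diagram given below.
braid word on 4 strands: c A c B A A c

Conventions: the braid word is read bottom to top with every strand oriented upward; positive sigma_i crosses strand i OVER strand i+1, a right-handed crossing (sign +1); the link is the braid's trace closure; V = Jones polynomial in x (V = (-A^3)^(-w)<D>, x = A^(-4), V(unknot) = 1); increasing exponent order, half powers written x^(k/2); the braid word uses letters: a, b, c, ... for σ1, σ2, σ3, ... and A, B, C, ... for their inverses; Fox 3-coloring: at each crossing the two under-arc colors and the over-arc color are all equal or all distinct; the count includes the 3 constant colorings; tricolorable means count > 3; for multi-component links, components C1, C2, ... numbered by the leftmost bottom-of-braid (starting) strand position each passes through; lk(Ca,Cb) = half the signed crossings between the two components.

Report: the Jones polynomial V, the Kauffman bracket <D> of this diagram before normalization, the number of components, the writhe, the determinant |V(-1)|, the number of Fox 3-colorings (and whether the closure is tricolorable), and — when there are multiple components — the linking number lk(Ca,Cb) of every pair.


V(x) = -x^-3 + x^-2 - x^-1 + 3 - x + x^2 - x^3
bracket: A^-15 - A^-11 + A^-7 - 3A^-3 + A - A^5 + A^9, w = -1
1 component, writhe -1, over 7 crossings
det 9, colorings 27 of 3^7 — tricolorable
observation: det 9 = |V(-1)|; divisible by 3, so tricolorable


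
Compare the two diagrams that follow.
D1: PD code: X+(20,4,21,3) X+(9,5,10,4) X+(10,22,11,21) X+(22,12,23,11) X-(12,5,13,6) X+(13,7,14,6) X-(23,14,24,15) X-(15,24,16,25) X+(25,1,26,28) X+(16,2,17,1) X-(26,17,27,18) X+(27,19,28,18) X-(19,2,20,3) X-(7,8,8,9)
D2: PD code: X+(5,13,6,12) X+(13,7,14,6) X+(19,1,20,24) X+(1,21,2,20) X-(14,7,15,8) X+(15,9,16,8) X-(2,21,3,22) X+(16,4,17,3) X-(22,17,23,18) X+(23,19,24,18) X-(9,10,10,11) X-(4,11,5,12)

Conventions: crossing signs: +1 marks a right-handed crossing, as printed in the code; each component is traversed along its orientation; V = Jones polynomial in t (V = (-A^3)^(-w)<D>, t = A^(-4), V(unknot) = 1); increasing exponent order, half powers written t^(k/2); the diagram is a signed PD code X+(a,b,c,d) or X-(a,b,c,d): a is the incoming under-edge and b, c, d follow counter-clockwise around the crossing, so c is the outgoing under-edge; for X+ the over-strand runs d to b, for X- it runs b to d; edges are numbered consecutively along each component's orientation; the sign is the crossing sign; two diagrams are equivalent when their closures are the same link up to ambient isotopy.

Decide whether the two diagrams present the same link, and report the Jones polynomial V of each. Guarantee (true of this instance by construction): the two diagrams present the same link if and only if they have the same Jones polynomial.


equivalent: yes
D1 (bracket A^6; 14 crossings at w = +2): V = 1
V(D2) = 1  (w +2, c 12, <D> = A^6)
key observation: Reidemeister moves carry D1 (14 crossings) to D2 (12)


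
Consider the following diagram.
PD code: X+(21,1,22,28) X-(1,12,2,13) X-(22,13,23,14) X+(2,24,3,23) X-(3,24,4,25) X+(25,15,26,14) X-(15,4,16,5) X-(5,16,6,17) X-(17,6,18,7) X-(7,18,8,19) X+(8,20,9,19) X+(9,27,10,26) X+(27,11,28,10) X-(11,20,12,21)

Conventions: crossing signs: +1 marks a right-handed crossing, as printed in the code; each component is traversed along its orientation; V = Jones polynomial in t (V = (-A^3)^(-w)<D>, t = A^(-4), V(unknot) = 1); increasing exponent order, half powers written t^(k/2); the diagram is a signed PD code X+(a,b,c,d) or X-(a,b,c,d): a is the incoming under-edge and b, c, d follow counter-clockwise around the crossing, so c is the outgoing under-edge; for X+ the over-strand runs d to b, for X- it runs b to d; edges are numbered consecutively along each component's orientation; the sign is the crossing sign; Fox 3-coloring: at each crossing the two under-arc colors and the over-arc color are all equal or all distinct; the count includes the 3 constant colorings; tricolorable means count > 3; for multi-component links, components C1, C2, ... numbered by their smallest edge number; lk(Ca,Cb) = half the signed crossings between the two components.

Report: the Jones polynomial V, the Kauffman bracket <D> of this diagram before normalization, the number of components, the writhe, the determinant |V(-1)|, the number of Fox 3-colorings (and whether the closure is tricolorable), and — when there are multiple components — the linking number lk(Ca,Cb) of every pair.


V = -t^-6 + 2t^-5 - 3t^-4 + 4t^-3 - 4t^-2 + 4t^-1 - 2 + 2t - t^2
<D> = -A^-14 + 2A^-10 - 2A^-6 + 4A^-2 - 4A^2 + 4A^6 - 3A^10 + 2A^14 - A^18 (w = -2)
1 component over 14 crossings, w = -2
3 Fox colorings among 3^14, |V(-1)| = 23: not tricolorable
why: w = -2 (over 14 crossings) is diagram-only; (-A^3)^(2) removes it from V
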